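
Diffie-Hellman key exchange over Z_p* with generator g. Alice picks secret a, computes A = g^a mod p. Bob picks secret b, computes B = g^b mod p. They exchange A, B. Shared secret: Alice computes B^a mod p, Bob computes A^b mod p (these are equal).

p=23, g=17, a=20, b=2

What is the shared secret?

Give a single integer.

Answer: 3

Derivation:
A = 17^20 mod 23  (bits of 20 = 10100)
  bit 0 = 1: r = r^2 * 17 mod 23 = 1^2 * 17 = 1*17 = 17
  bit 1 = 0: r = r^2 mod 23 = 17^2 = 13
  bit 2 = 1: r = r^2 * 17 mod 23 = 13^2 * 17 = 8*17 = 21
  bit 3 = 0: r = r^2 mod 23 = 21^2 = 4
  bit 4 = 0: r = r^2 mod 23 = 4^2 = 16
  -> A = 16
B = 17^2 mod 23  (bits of 2 = 10)
  bit 0 = 1: r = r^2 * 17 mod 23 = 1^2 * 17 = 1*17 = 17
  bit 1 = 0: r = r^2 mod 23 = 17^2 = 13
  -> B = 13
s = B^a = 13^20 mod 23  (bits of 20 = 10100)
  bit 0 = 1: r = r^2 * 13 mod 23 = 1^2 * 13 = 1*13 = 13
  bit 1 = 0: r = r^2 mod 23 = 13^2 = 8
  bit 2 = 1: r = r^2 * 13 mod 23 = 8^2 * 13 = 18*13 = 4
  bit 3 = 0: r = r^2 mod 23 = 4^2 = 16
  bit 4 = 0: r = r^2 mod 23 = 16^2 = 3
  -> s = B^a = 3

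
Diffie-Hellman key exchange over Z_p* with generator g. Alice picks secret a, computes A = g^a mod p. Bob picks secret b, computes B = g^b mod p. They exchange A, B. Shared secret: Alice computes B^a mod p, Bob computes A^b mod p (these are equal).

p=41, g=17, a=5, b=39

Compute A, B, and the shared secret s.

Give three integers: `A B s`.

A = 17^5 mod 41  (bits of 5 = 101)
  bit 0 = 1: r = r^2 * 17 mod 41 = 1^2 * 17 = 1*17 = 17
  bit 1 = 0: r = r^2 mod 41 = 17^2 = 2
  bit 2 = 1: r = r^2 * 17 mod 41 = 2^2 * 17 = 4*17 = 27
  -> A = 27
B = 17^39 mod 41  (bits of 39 = 100111)
  bit 0 = 1: r = r^2 * 17 mod 41 = 1^2 * 17 = 1*17 = 17
  bit 1 = 0: r = r^2 mod 41 = 17^2 = 2
  bit 2 = 0: r = r^2 mod 41 = 2^2 = 4
  bit 3 = 1: r = r^2 * 17 mod 41 = 4^2 * 17 = 16*17 = 26
  bit 4 = 1: r = r^2 * 17 mod 41 = 26^2 * 17 = 20*17 = 12
  bit 5 = 1: r = r^2 * 17 mod 41 = 12^2 * 17 = 21*17 = 29
  -> B = 29
s = B^a = 29^5 mod 41  (bits of 5 = 101)
  bit 0 = 1: r = r^2 * 29 mod 41 = 1^2 * 29 = 1*29 = 29
  bit 1 = 0: r = r^2 mod 41 = 29^2 = 21
  bit 2 = 1: r = r^2 * 29 mod 41 = 21^2 * 29 = 31*29 = 38
  -> s = B^a = 38

Answer: 27 29 38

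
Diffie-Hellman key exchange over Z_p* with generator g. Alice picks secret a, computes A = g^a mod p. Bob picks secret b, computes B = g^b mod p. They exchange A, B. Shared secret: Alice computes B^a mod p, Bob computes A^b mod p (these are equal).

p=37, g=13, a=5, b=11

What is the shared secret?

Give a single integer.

Answer: 24

Derivation:
A = 13^5 mod 37  (bits of 5 = 101)
  bit 0 = 1: r = r^2 * 13 mod 37 = 1^2 * 13 = 1*13 = 13
  bit 1 = 0: r = r^2 mod 37 = 13^2 = 21
  bit 2 = 1: r = r^2 * 13 mod 37 = 21^2 * 13 = 34*13 = 35
  -> A = 35
B = 13^11 mod 37  (bits of 11 = 1011)
  bit 0 = 1: r = r^2 * 13 mod 37 = 1^2 * 13 = 1*13 = 13
  bit 1 = 0: r = r^2 mod 37 = 13^2 = 21
  bit 2 = 1: r = r^2 * 13 mod 37 = 21^2 * 13 = 34*13 = 35
  bit 3 = 1: r = r^2 * 13 mod 37 = 35^2 * 13 = 4*13 = 15
  -> B = 15
s = B^a = 15^5 mod 37  (bits of 5 = 101)
  bit 0 = 1: r = r^2 * 15 mod 37 = 1^2 * 15 = 1*15 = 15
  bit 1 = 0: r = r^2 mod 37 = 15^2 = 3
  bit 2 = 1: r = r^2 * 15 mod 37 = 3^2 * 15 = 9*15 = 24
  -> s = B^a = 24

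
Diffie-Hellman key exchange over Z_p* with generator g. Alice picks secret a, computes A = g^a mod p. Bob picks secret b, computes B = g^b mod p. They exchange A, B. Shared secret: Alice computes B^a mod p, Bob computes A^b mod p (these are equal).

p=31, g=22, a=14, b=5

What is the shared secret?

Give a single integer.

Answer: 5

Derivation:
A = 22^14 mod 31  (bits of 14 = 1110)
  bit 0 = 1: r = r^2 * 22 mod 31 = 1^2 * 22 = 1*22 = 22
  bit 1 = 1: r = r^2 * 22 mod 31 = 22^2 * 22 = 19*22 = 15
  bit 2 = 1: r = r^2 * 22 mod 31 = 15^2 * 22 = 8*22 = 21
  bit 3 = 0: r = r^2 mod 31 = 21^2 = 7
  -> A = 7
B = 22^5 mod 31  (bits of 5 = 101)
  bit 0 = 1: r = r^2 * 22 mod 31 = 1^2 * 22 = 1*22 = 22
  bit 1 = 0: r = r^2 mod 31 = 22^2 = 19
  bit 2 = 1: r = r^2 * 22 mod 31 = 19^2 * 22 = 20*22 = 6
  -> B = 6
s = B^a = 6^14 mod 31  (bits of 14 = 1110)
  bit 0 = 1: r = r^2 * 6 mod 31 = 1^2 * 6 = 1*6 = 6
  bit 1 = 1: r = r^2 * 6 mod 31 = 6^2 * 6 = 5*6 = 30
  bit 2 = 1: r = r^2 * 6 mod 31 = 30^2 * 6 = 1*6 = 6
  bit 3 = 0: r = r^2 mod 31 = 6^2 = 5
  -> s = B^a = 5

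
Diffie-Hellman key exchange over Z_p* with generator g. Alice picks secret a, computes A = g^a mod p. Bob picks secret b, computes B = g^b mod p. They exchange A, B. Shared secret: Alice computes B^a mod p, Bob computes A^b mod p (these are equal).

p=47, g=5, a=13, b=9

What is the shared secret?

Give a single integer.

Answer: 22

Derivation:
A = 5^13 mod 47  (bits of 13 = 1101)
  bit 0 = 1: r = r^2 * 5 mod 47 = 1^2 * 5 = 1*5 = 5
  bit 1 = 1: r = r^2 * 5 mod 47 = 5^2 * 5 = 25*5 = 31
  bit 2 = 0: r = r^2 mod 47 = 31^2 = 21
  bit 3 = 1: r = r^2 * 5 mod 47 = 21^2 * 5 = 18*5 = 43
  -> A = 43
B = 5^9 mod 47  (bits of 9 = 1001)
  bit 0 = 1: r = r^2 * 5 mod 47 = 1^2 * 5 = 1*5 = 5
  bit 1 = 0: r = r^2 mod 47 = 5^2 = 25
  bit 2 = 0: r = r^2 mod 47 = 25^2 = 14
  bit 3 = 1: r = r^2 * 5 mod 47 = 14^2 * 5 = 8*5 = 40
  -> B = 40
s = B^a = 40^13 mod 47  (bits of 13 = 1101)
  bit 0 = 1: r = r^2 * 40 mod 47 = 1^2 * 40 = 1*40 = 40
  bit 1 = 1: r = r^2 * 40 mod 47 = 40^2 * 40 = 2*40 = 33
  bit 2 = 0: r = r^2 mod 47 = 33^2 = 8
  bit 3 = 1: r = r^2 * 40 mod 47 = 8^2 * 40 = 17*40 = 22
  -> s = B^a = 22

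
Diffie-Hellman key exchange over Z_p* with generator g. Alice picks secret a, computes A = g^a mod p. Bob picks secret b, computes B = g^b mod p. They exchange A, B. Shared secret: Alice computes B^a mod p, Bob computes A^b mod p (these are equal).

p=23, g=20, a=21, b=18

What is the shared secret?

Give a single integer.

Answer: 12

Derivation:
A = 20^21 mod 23  (bits of 21 = 10101)
  bit 0 = 1: r = r^2 * 20 mod 23 = 1^2 * 20 = 1*20 = 20
  bit 1 = 0: r = r^2 mod 23 = 20^2 = 9
  bit 2 = 1: r = r^2 * 20 mod 23 = 9^2 * 20 = 12*20 = 10
  bit 3 = 0: r = r^2 mod 23 = 10^2 = 8
  bit 4 = 1: r = r^2 * 20 mod 23 = 8^2 * 20 = 18*20 = 15
  -> A = 15
B = 20^18 mod 23  (bits of 18 = 10010)
  bit 0 = 1: r = r^2 * 20 mod 23 = 1^2 * 20 = 1*20 = 20
  bit 1 = 0: r = r^2 mod 23 = 20^2 = 9
  bit 2 = 0: r = r^2 mod 23 = 9^2 = 12
  bit 3 = 1: r = r^2 * 20 mod 23 = 12^2 * 20 = 6*20 = 5
  bit 4 = 0: r = r^2 mod 23 = 5^2 = 2
  -> B = 2
s = B^a = 2^21 mod 23  (bits of 21 = 10101)
  bit 0 = 1: r = r^2 * 2 mod 23 = 1^2 * 2 = 1*2 = 2
  bit 1 = 0: r = r^2 mod 23 = 2^2 = 4
  bit 2 = 1: r = r^2 * 2 mod 23 = 4^2 * 2 = 16*2 = 9
  bit 3 = 0: r = r^2 mod 23 = 9^2 = 12
  bit 4 = 1: r = r^2 * 2 mod 23 = 12^2 * 2 = 6*2 = 12
  -> s = B^a = 12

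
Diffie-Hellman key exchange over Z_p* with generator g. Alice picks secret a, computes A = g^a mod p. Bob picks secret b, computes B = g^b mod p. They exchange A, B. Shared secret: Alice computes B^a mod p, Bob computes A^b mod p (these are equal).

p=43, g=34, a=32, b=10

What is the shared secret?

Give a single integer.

A = 34^32 mod 43  (bits of 32 = 100000)
  bit 0 = 1: r = r^2 * 34 mod 43 = 1^2 * 34 = 1*34 = 34
  bit 1 = 0: r = r^2 mod 43 = 34^2 = 38
  bit 2 = 0: r = r^2 mod 43 = 38^2 = 25
  bit 3 = 0: r = r^2 mod 43 = 25^2 = 23
  bit 4 = 0: r = r^2 mod 43 = 23^2 = 13
  bit 5 = 0: r = r^2 mod 43 = 13^2 = 40
  -> A = 40
B = 34^10 mod 43  (bits of 10 = 1010)
  bit 0 = 1: r = r^2 * 34 mod 43 = 1^2 * 34 = 1*34 = 34
  bit 1 = 0: r = r^2 mod 43 = 34^2 = 38
  bit 2 = 1: r = r^2 * 34 mod 43 = 38^2 * 34 = 25*34 = 33
  bit 3 = 0: r = r^2 mod 43 = 33^2 = 14
  -> B = 14
s = B^a = 14^32 mod 43  (bits of 32 = 100000)
  bit 0 = 1: r = r^2 * 14 mod 43 = 1^2 * 14 = 1*14 = 14
  bit 1 = 0: r = r^2 mod 43 = 14^2 = 24
  bit 2 = 0: r = r^2 mod 43 = 24^2 = 17
  bit 3 = 0: r = r^2 mod 43 = 17^2 = 31
  bit 4 = 0: r = r^2 mod 43 = 31^2 = 15
  bit 5 = 0: r = r^2 mod 43 = 15^2 = 10
  -> s = B^a = 10

Answer: 10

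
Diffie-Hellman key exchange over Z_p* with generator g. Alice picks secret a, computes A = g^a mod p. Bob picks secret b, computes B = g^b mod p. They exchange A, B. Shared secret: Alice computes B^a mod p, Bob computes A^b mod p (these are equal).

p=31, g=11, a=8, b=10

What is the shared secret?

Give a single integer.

Answer: 25

Derivation:
A = 11^8 mod 31  (bits of 8 = 1000)
  bit 0 = 1: r = r^2 * 11 mod 31 = 1^2 * 11 = 1*11 = 11
  bit 1 = 0: r = r^2 mod 31 = 11^2 = 28
  bit 2 = 0: r = r^2 mod 31 = 28^2 = 9
  bit 3 = 0: r = r^2 mod 31 = 9^2 = 19
  -> A = 19
B = 11^10 mod 31  (bits of 10 = 1010)
  bit 0 = 1: r = r^2 * 11 mod 31 = 1^2 * 11 = 1*11 = 11
  bit 1 = 0: r = r^2 mod 31 = 11^2 = 28
  bit 2 = 1: r = r^2 * 11 mod 31 = 28^2 * 11 = 9*11 = 6
  bit 3 = 0: r = r^2 mod 31 = 6^2 = 5
  -> B = 5
s = B^a = 5^8 mod 31  (bits of 8 = 1000)
  bit 0 = 1: r = r^2 * 5 mod 31 = 1^2 * 5 = 1*5 = 5
  bit 1 = 0: r = r^2 mod 31 = 5^2 = 25
  bit 2 = 0: r = r^2 mod 31 = 25^2 = 5
  bit 3 = 0: r = r^2 mod 31 = 5^2 = 25
  -> s = B^a = 25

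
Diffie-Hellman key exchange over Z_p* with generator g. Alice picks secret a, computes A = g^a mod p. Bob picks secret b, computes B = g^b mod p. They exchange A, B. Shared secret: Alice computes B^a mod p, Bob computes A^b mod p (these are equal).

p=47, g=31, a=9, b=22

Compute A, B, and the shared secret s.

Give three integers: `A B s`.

A = 31^9 mod 47  (bits of 9 = 1001)
  bit 0 = 1: r = r^2 * 31 mod 47 = 1^2 * 31 = 1*31 = 31
  bit 1 = 0: r = r^2 mod 47 = 31^2 = 21
  bit 2 = 0: r = r^2 mod 47 = 21^2 = 18
  bit 3 = 1: r = r^2 * 31 mod 47 = 18^2 * 31 = 42*31 = 33
  -> A = 33
B = 31^22 mod 47  (bits of 22 = 10110)
  bit 0 = 1: r = r^2 * 31 mod 47 = 1^2 * 31 = 1*31 = 31
  bit 1 = 0: r = r^2 mod 47 = 31^2 = 21
  bit 2 = 1: r = r^2 * 31 mod 47 = 21^2 * 31 = 18*31 = 41
  bit 3 = 1: r = r^2 * 31 mod 47 = 41^2 * 31 = 36*31 = 35
  bit 4 = 0: r = r^2 mod 47 = 35^2 = 3
  -> B = 3
s = B^a = 3^9 mod 47  (bits of 9 = 1001)
  bit 0 = 1: r = r^2 * 3 mod 47 = 1^2 * 3 = 1*3 = 3
  bit 1 = 0: r = r^2 mod 47 = 3^2 = 9
  bit 2 = 0: r = r^2 mod 47 = 9^2 = 34
  bit 3 = 1: r = r^2 * 3 mod 47 = 34^2 * 3 = 28*3 = 37
  -> s = B^a = 37

Answer: 33 3 37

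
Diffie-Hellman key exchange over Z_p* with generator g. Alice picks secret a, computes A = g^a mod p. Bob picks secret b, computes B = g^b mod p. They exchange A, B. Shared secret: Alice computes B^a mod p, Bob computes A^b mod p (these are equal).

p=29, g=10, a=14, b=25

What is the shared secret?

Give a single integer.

A = 10^14 mod 29  (bits of 14 = 1110)
  bit 0 = 1: r = r^2 * 10 mod 29 = 1^2 * 10 = 1*10 = 10
  bit 1 = 1: r = r^2 * 10 mod 29 = 10^2 * 10 = 13*10 = 14
  bit 2 = 1: r = r^2 * 10 mod 29 = 14^2 * 10 = 22*10 = 17
  bit 3 = 0: r = r^2 mod 29 = 17^2 = 28
  -> A = 28
B = 10^25 mod 29  (bits of 25 = 11001)
  bit 0 = 1: r = r^2 * 10 mod 29 = 1^2 * 10 = 1*10 = 10
  bit 1 = 1: r = r^2 * 10 mod 29 = 10^2 * 10 = 13*10 = 14
  bit 2 = 0: r = r^2 mod 29 = 14^2 = 22
  bit 3 = 0: r = r^2 mod 29 = 22^2 = 20
  bit 4 = 1: r = r^2 * 10 mod 29 = 20^2 * 10 = 23*10 = 27
  -> B = 27
s = B^a = 27^14 mod 29  (bits of 14 = 1110)
  bit 0 = 1: r = r^2 * 27 mod 29 = 1^2 * 27 = 1*27 = 27
  bit 1 = 1: r = r^2 * 27 mod 29 = 27^2 * 27 = 4*27 = 21
  bit 2 = 1: r = r^2 * 27 mod 29 = 21^2 * 27 = 6*27 = 17
  bit 3 = 0: r = r^2 mod 29 = 17^2 = 28
  -> s = B^a = 28

Answer: 28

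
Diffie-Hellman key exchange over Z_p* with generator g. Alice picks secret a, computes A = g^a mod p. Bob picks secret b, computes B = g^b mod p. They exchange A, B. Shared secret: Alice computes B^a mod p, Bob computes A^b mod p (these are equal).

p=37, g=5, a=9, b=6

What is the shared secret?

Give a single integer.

A = 5^9 mod 37  (bits of 9 = 1001)
  bit 0 = 1: r = r^2 * 5 mod 37 = 1^2 * 5 = 1*5 = 5
  bit 1 = 0: r = r^2 mod 37 = 5^2 = 25
  bit 2 = 0: r = r^2 mod 37 = 25^2 = 33
  bit 3 = 1: r = r^2 * 5 mod 37 = 33^2 * 5 = 16*5 = 6
  -> A = 6
B = 5^6 mod 37  (bits of 6 = 110)
  bit 0 = 1: r = r^2 * 5 mod 37 = 1^2 * 5 = 1*5 = 5
  bit 1 = 1: r = r^2 * 5 mod 37 = 5^2 * 5 = 25*5 = 14
  bit 2 = 0: r = r^2 mod 37 = 14^2 = 11
  -> B = 11
s = B^a = 11^9 mod 37  (bits of 9 = 1001)
  bit 0 = 1: r = r^2 * 11 mod 37 = 1^2 * 11 = 1*11 = 11
  bit 1 = 0: r = r^2 mod 37 = 11^2 = 10
  bit 2 = 0: r = r^2 mod 37 = 10^2 = 26
  bit 3 = 1: r = r^2 * 11 mod 37 = 26^2 * 11 = 10*11 = 36
  -> s = B^a = 36

Answer: 36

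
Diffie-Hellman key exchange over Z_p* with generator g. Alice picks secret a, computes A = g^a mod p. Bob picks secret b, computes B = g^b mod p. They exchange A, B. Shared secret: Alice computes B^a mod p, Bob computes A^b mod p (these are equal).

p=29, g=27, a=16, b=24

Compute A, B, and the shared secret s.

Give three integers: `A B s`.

A = 27^16 mod 29  (bits of 16 = 10000)
  bit 0 = 1: r = r^2 * 27 mod 29 = 1^2 * 27 = 1*27 = 27
  bit 1 = 0: r = r^2 mod 29 = 27^2 = 4
  bit 2 = 0: r = r^2 mod 29 = 4^2 = 16
  bit 3 = 0: r = r^2 mod 29 = 16^2 = 24
  bit 4 = 0: r = r^2 mod 29 = 24^2 = 25
  -> A = 25
B = 27^24 mod 29  (bits of 24 = 11000)
  bit 0 = 1: r = r^2 * 27 mod 29 = 1^2 * 27 = 1*27 = 27
  bit 1 = 1: r = r^2 * 27 mod 29 = 27^2 * 27 = 4*27 = 21
  bit 2 = 0: r = r^2 mod 29 = 21^2 = 6
  bit 3 = 0: r = r^2 mod 29 = 6^2 = 7
  bit 4 = 0: r = r^2 mod 29 = 7^2 = 20
  -> B = 20
s = B^a = 20^16 mod 29  (bits of 16 = 10000)
  bit 0 = 1: r = r^2 * 20 mod 29 = 1^2 * 20 = 1*20 = 20
  bit 1 = 0: r = r^2 mod 29 = 20^2 = 23
  bit 2 = 0: r = r^2 mod 29 = 23^2 = 7
  bit 3 = 0: r = r^2 mod 29 = 7^2 = 20
  bit 4 = 0: r = r^2 mod 29 = 20^2 = 23
  -> s = B^a = 23

Answer: 25 20 23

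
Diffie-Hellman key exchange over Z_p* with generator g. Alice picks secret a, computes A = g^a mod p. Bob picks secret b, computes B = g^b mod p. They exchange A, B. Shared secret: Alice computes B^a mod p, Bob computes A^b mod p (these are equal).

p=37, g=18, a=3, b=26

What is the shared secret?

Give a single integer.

Answer: 11

Derivation:
A = 18^3 mod 37  (bits of 3 = 11)
  bit 0 = 1: r = r^2 * 18 mod 37 = 1^2 * 18 = 1*18 = 18
  bit 1 = 1: r = r^2 * 18 mod 37 = 18^2 * 18 = 28*18 = 23
  -> A = 23
B = 18^26 mod 37  (bits of 26 = 11010)
  bit 0 = 1: r = r^2 * 18 mod 37 = 1^2 * 18 = 1*18 = 18
  bit 1 = 1: r = r^2 * 18 mod 37 = 18^2 * 18 = 28*18 = 23
  bit 2 = 0: r = r^2 mod 37 = 23^2 = 11
  bit 3 = 1: r = r^2 * 18 mod 37 = 11^2 * 18 = 10*18 = 32
  bit 4 = 0: r = r^2 mod 37 = 32^2 = 25
  -> B = 25
s = B^a = 25^3 mod 37  (bits of 3 = 11)
  bit 0 = 1: r = r^2 * 25 mod 37 = 1^2 * 25 = 1*25 = 25
  bit 1 = 1: r = r^2 * 25 mod 37 = 25^2 * 25 = 33*25 = 11
  -> s = B^a = 11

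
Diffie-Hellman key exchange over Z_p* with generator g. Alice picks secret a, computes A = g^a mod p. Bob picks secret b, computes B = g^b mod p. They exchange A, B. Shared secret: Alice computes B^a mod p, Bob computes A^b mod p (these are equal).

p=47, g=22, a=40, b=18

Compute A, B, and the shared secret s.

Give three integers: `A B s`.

Answer: 34 4 27

Derivation:
A = 22^40 mod 47  (bits of 40 = 101000)
  bit 0 = 1: r = r^2 * 22 mod 47 = 1^2 * 22 = 1*22 = 22
  bit 1 = 0: r = r^2 mod 47 = 22^2 = 14
  bit 2 = 1: r = r^2 * 22 mod 47 = 14^2 * 22 = 8*22 = 35
  bit 3 = 0: r = r^2 mod 47 = 35^2 = 3
  bit 4 = 0: r = r^2 mod 47 = 3^2 = 9
  bit 5 = 0: r = r^2 mod 47 = 9^2 = 34
  -> A = 34
B = 22^18 mod 47  (bits of 18 = 10010)
  bit 0 = 1: r = r^2 * 22 mod 47 = 1^2 * 22 = 1*22 = 22
  bit 1 = 0: r = r^2 mod 47 = 22^2 = 14
  bit 2 = 0: r = r^2 mod 47 = 14^2 = 8
  bit 3 = 1: r = r^2 * 22 mod 47 = 8^2 * 22 = 17*22 = 45
  bit 4 = 0: r = r^2 mod 47 = 45^2 = 4
  -> B = 4
s = B^a = 4^40 mod 47  (bits of 40 = 101000)
  bit 0 = 1: r = r^2 * 4 mod 47 = 1^2 * 4 = 1*4 = 4
  bit 1 = 0: r = r^2 mod 47 = 4^2 = 16
  bit 2 = 1: r = r^2 * 4 mod 47 = 16^2 * 4 = 21*4 = 37
  bit 3 = 0: r = r^2 mod 47 = 37^2 = 6
  bit 4 = 0: r = r^2 mod 47 = 6^2 = 36
  bit 5 = 0: r = r^2 mod 47 = 36^2 = 27
  -> s = B^a = 27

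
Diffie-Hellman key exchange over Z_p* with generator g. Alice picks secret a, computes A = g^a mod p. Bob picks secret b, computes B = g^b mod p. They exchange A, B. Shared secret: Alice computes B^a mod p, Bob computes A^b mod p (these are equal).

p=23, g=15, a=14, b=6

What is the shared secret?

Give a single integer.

Answer: 12

Derivation:
A = 15^14 mod 23  (bits of 14 = 1110)
  bit 0 = 1: r = r^2 * 15 mod 23 = 1^2 * 15 = 1*15 = 15
  bit 1 = 1: r = r^2 * 15 mod 23 = 15^2 * 15 = 18*15 = 17
  bit 2 = 1: r = r^2 * 15 mod 23 = 17^2 * 15 = 13*15 = 11
  bit 3 = 0: r = r^2 mod 23 = 11^2 = 6
  -> A = 6
B = 15^6 mod 23  (bits of 6 = 110)
  bit 0 = 1: r = r^2 * 15 mod 23 = 1^2 * 15 = 1*15 = 15
  bit 1 = 1: r = r^2 * 15 mod 23 = 15^2 * 15 = 18*15 = 17
  bit 2 = 0: r = r^2 mod 23 = 17^2 = 13
  -> B = 13
s = B^a = 13^14 mod 23  (bits of 14 = 1110)
  bit 0 = 1: r = r^2 * 13 mod 23 = 1^2 * 13 = 1*13 = 13
  bit 1 = 1: r = r^2 * 13 mod 23 = 13^2 * 13 = 8*13 = 12
  bit 2 = 1: r = r^2 * 13 mod 23 = 12^2 * 13 = 6*13 = 9
  bit 3 = 0: r = r^2 mod 23 = 9^2 = 12
  -> s = B^a = 12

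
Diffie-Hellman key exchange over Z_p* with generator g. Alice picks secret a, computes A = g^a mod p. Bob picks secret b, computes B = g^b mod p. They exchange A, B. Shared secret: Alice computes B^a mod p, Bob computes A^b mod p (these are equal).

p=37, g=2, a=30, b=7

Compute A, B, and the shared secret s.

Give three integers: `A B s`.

Answer: 11 17 11

Derivation:
A = 2^30 mod 37  (bits of 30 = 11110)
  bit 0 = 1: r = r^2 * 2 mod 37 = 1^2 * 2 = 1*2 = 2
  bit 1 = 1: r = r^2 * 2 mod 37 = 2^2 * 2 = 4*2 = 8
  bit 2 = 1: r = r^2 * 2 mod 37 = 8^2 * 2 = 27*2 = 17
  bit 3 = 1: r = r^2 * 2 mod 37 = 17^2 * 2 = 30*2 = 23
  bit 4 = 0: r = r^2 mod 37 = 23^2 = 11
  -> A = 11
B = 2^7 mod 37  (bits of 7 = 111)
  bit 0 = 1: r = r^2 * 2 mod 37 = 1^2 * 2 = 1*2 = 2
  bit 1 = 1: r = r^2 * 2 mod 37 = 2^2 * 2 = 4*2 = 8
  bit 2 = 1: r = r^2 * 2 mod 37 = 8^2 * 2 = 27*2 = 17
  -> B = 17
s = B^a = 17^30 mod 37  (bits of 30 = 11110)
  bit 0 = 1: r = r^2 * 17 mod 37 = 1^2 * 17 = 1*17 = 17
  bit 1 = 1: r = r^2 * 17 mod 37 = 17^2 * 17 = 30*17 = 29
  bit 2 = 1: r = r^2 * 17 mod 37 = 29^2 * 17 = 27*17 = 15
  bit 3 = 1: r = r^2 * 17 mod 37 = 15^2 * 17 = 3*17 = 14
  bit 4 = 0: r = r^2 mod 37 = 14^2 = 11
  -> s = B^a = 11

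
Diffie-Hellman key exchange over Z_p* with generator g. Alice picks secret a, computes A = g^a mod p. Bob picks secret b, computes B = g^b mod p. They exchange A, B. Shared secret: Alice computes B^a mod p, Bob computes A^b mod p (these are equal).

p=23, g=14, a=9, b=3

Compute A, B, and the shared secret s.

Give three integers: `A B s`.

A = 14^9 mod 23  (bits of 9 = 1001)
  bit 0 = 1: r = r^2 * 14 mod 23 = 1^2 * 14 = 1*14 = 14
  bit 1 = 0: r = r^2 mod 23 = 14^2 = 12
  bit 2 = 0: r = r^2 mod 23 = 12^2 = 6
  bit 3 = 1: r = r^2 * 14 mod 23 = 6^2 * 14 = 13*14 = 21
  -> A = 21
B = 14^3 mod 23  (bits of 3 = 11)
  bit 0 = 1: r = r^2 * 14 mod 23 = 1^2 * 14 = 1*14 = 14
  bit 1 = 1: r = r^2 * 14 mod 23 = 14^2 * 14 = 12*14 = 7
  -> B = 7
s = B^a = 7^9 mod 23  (bits of 9 = 1001)
  bit 0 = 1: r = r^2 * 7 mod 23 = 1^2 * 7 = 1*7 = 7
  bit 1 = 0: r = r^2 mod 23 = 7^2 = 3
  bit 2 = 0: r = r^2 mod 23 = 3^2 = 9
  bit 3 = 1: r = r^2 * 7 mod 23 = 9^2 * 7 = 12*7 = 15
  -> s = B^a = 15

Answer: 21 7 15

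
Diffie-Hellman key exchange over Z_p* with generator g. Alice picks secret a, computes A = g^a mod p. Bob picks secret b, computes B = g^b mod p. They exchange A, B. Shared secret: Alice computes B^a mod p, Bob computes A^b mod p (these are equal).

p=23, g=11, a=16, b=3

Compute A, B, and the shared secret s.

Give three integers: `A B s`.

A = 11^16 mod 23  (bits of 16 = 10000)
  bit 0 = 1: r = r^2 * 11 mod 23 = 1^2 * 11 = 1*11 = 11
  bit 1 = 0: r = r^2 mod 23 = 11^2 = 6
  bit 2 = 0: r = r^2 mod 23 = 6^2 = 13
  bit 3 = 0: r = r^2 mod 23 = 13^2 = 8
  bit 4 = 0: r = r^2 mod 23 = 8^2 = 18
  -> A = 18
B = 11^3 mod 23  (bits of 3 = 11)
  bit 0 = 1: r = r^2 * 11 mod 23 = 1^2 * 11 = 1*11 = 11
  bit 1 = 1: r = r^2 * 11 mod 23 = 11^2 * 11 = 6*11 = 20
  -> B = 20
s = B^a = 20^16 mod 23  (bits of 16 = 10000)
  bit 0 = 1: r = r^2 * 20 mod 23 = 1^2 * 20 = 1*20 = 20
  bit 1 = 0: r = r^2 mod 23 = 20^2 = 9
  bit 2 = 0: r = r^2 mod 23 = 9^2 = 12
  bit 3 = 0: r = r^2 mod 23 = 12^2 = 6
  bit 4 = 0: r = r^2 mod 23 = 6^2 = 13
  -> s = B^a = 13

Answer: 18 20 13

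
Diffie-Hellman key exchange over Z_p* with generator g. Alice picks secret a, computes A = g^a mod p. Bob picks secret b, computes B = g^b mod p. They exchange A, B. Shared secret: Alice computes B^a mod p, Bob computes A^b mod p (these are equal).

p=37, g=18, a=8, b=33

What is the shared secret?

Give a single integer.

A = 18^8 mod 37  (bits of 8 = 1000)
  bit 0 = 1: r = r^2 * 18 mod 37 = 1^2 * 18 = 1*18 = 18
  bit 1 = 0: r = r^2 mod 37 = 18^2 = 28
  bit 2 = 0: r = r^2 mod 37 = 28^2 = 7
  bit 3 = 0: r = r^2 mod 37 = 7^2 = 12
  -> A = 12
B = 18^33 mod 37  (bits of 33 = 100001)
  bit 0 = 1: r = r^2 * 18 mod 37 = 1^2 * 18 = 1*18 = 18
  bit 1 = 0: r = r^2 mod 37 = 18^2 = 28
  bit 2 = 0: r = r^2 mod 37 = 28^2 = 7
  bit 3 = 0: r = r^2 mod 37 = 7^2 = 12
  bit 4 = 0: r = r^2 mod 37 = 12^2 = 33
  bit 5 = 1: r = r^2 * 18 mod 37 = 33^2 * 18 = 16*18 = 29
  -> B = 29
s = B^a = 29^8 mod 37  (bits of 8 = 1000)
  bit 0 = 1: r = r^2 * 29 mod 37 = 1^2 * 29 = 1*29 = 29
  bit 1 = 0: r = r^2 mod 37 = 29^2 = 27
  bit 2 = 0: r = r^2 mod 37 = 27^2 = 26
  bit 3 = 0: r = r^2 mod 37 = 26^2 = 10
  -> s = B^a = 10

Answer: 10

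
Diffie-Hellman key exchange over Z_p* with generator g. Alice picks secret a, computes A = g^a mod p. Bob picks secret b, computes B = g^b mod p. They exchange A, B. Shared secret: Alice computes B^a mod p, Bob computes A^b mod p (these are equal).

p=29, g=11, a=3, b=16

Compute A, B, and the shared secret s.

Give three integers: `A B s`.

A = 11^3 mod 29  (bits of 3 = 11)
  bit 0 = 1: r = r^2 * 11 mod 29 = 1^2 * 11 = 1*11 = 11
  bit 1 = 1: r = r^2 * 11 mod 29 = 11^2 * 11 = 5*11 = 26
  -> A = 26
B = 11^16 mod 29  (bits of 16 = 10000)
  bit 0 = 1: r = r^2 * 11 mod 29 = 1^2 * 11 = 1*11 = 11
  bit 1 = 0: r = r^2 mod 29 = 11^2 = 5
  bit 2 = 0: r = r^2 mod 29 = 5^2 = 25
  bit 3 = 0: r = r^2 mod 29 = 25^2 = 16
  bit 4 = 0: r = r^2 mod 29 = 16^2 = 24
  -> B = 24
s = B^a = 24^3 mod 29  (bits of 3 = 11)
  bit 0 = 1: r = r^2 * 24 mod 29 = 1^2 * 24 = 1*24 = 24
  bit 1 = 1: r = r^2 * 24 mod 29 = 24^2 * 24 = 25*24 = 20
  -> s = B^a = 20

Answer: 26 24 20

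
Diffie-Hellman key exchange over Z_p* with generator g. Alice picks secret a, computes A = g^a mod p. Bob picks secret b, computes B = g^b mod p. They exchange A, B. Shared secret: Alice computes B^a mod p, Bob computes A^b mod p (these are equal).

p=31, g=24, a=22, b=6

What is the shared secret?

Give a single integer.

Answer: 16

Derivation:
A = 24^22 mod 31  (bits of 22 = 10110)
  bit 0 = 1: r = r^2 * 24 mod 31 = 1^2 * 24 = 1*24 = 24
  bit 1 = 0: r = r^2 mod 31 = 24^2 = 18
  bit 2 = 1: r = r^2 * 24 mod 31 = 18^2 * 24 = 14*24 = 26
  bit 3 = 1: r = r^2 * 24 mod 31 = 26^2 * 24 = 25*24 = 11
  bit 4 = 0: r = r^2 mod 31 = 11^2 = 28
  -> A = 28
B = 24^6 mod 31  (bits of 6 = 110)
  bit 0 = 1: r = r^2 * 24 mod 31 = 1^2 * 24 = 1*24 = 24
  bit 1 = 1: r = r^2 * 24 mod 31 = 24^2 * 24 = 18*24 = 29
  bit 2 = 0: r = r^2 mod 31 = 29^2 = 4
  -> B = 4
s = B^a = 4^22 mod 31  (bits of 22 = 10110)
  bit 0 = 1: r = r^2 * 4 mod 31 = 1^2 * 4 = 1*4 = 4
  bit 1 = 0: r = r^2 mod 31 = 4^2 = 16
  bit 2 = 1: r = r^2 * 4 mod 31 = 16^2 * 4 = 8*4 = 1
  bit 3 = 1: r = r^2 * 4 mod 31 = 1^2 * 4 = 1*4 = 4
  bit 4 = 0: r = r^2 mod 31 = 4^2 = 16
  -> s = B^a = 16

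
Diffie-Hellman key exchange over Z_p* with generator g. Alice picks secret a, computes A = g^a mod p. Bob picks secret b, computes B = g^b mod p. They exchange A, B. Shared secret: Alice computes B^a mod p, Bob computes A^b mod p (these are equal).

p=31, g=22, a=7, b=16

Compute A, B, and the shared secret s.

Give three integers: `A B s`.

Answer: 21 9 10

Derivation:
A = 22^7 mod 31  (bits of 7 = 111)
  bit 0 = 1: r = r^2 * 22 mod 31 = 1^2 * 22 = 1*22 = 22
  bit 1 = 1: r = r^2 * 22 mod 31 = 22^2 * 22 = 19*22 = 15
  bit 2 = 1: r = r^2 * 22 mod 31 = 15^2 * 22 = 8*22 = 21
  -> A = 21
B = 22^16 mod 31  (bits of 16 = 10000)
  bit 0 = 1: r = r^2 * 22 mod 31 = 1^2 * 22 = 1*22 = 22
  bit 1 = 0: r = r^2 mod 31 = 22^2 = 19
  bit 2 = 0: r = r^2 mod 31 = 19^2 = 20
  bit 3 = 0: r = r^2 mod 31 = 20^2 = 28
  bit 4 = 0: r = r^2 mod 31 = 28^2 = 9
  -> B = 9
s = B^a = 9^7 mod 31  (bits of 7 = 111)
  bit 0 = 1: r = r^2 * 9 mod 31 = 1^2 * 9 = 1*9 = 9
  bit 1 = 1: r = r^2 * 9 mod 31 = 9^2 * 9 = 19*9 = 16
  bit 2 = 1: r = r^2 * 9 mod 31 = 16^2 * 9 = 8*9 = 10
  -> s = B^a = 10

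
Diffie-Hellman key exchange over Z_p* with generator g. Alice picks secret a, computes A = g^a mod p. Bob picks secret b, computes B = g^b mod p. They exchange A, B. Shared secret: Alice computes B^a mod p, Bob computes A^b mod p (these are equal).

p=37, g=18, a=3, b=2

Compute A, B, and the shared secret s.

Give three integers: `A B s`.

Answer: 23 28 11

Derivation:
A = 18^3 mod 37  (bits of 3 = 11)
  bit 0 = 1: r = r^2 * 18 mod 37 = 1^2 * 18 = 1*18 = 18
  bit 1 = 1: r = r^2 * 18 mod 37 = 18^2 * 18 = 28*18 = 23
  -> A = 23
B = 18^2 mod 37  (bits of 2 = 10)
  bit 0 = 1: r = r^2 * 18 mod 37 = 1^2 * 18 = 1*18 = 18
  bit 1 = 0: r = r^2 mod 37 = 18^2 = 28
  -> B = 28
s = B^a = 28^3 mod 37  (bits of 3 = 11)
  bit 0 = 1: r = r^2 * 28 mod 37 = 1^2 * 28 = 1*28 = 28
  bit 1 = 1: r = r^2 * 28 mod 37 = 28^2 * 28 = 7*28 = 11
  -> s = B^a = 11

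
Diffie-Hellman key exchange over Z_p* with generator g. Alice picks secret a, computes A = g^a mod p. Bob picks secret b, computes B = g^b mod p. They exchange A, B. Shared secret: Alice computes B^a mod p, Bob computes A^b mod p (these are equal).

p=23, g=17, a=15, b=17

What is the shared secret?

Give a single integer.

A = 17^15 mod 23  (bits of 15 = 1111)
  bit 0 = 1: r = r^2 * 17 mod 23 = 1^2 * 17 = 1*17 = 17
  bit 1 = 1: r = r^2 * 17 mod 23 = 17^2 * 17 = 13*17 = 14
  bit 2 = 1: r = r^2 * 17 mod 23 = 14^2 * 17 = 12*17 = 20
  bit 3 = 1: r = r^2 * 17 mod 23 = 20^2 * 17 = 9*17 = 15
  -> A = 15
B = 17^17 mod 23  (bits of 17 = 10001)
  bit 0 = 1: r = r^2 * 17 mod 23 = 1^2 * 17 = 1*17 = 17
  bit 1 = 0: r = r^2 mod 23 = 17^2 = 13
  bit 2 = 0: r = r^2 mod 23 = 13^2 = 8
  bit 3 = 0: r = r^2 mod 23 = 8^2 = 18
  bit 4 = 1: r = r^2 * 17 mod 23 = 18^2 * 17 = 2*17 = 11
  -> B = 11
s = B^a = 11^15 mod 23  (bits of 15 = 1111)
  bit 0 = 1: r = r^2 * 11 mod 23 = 1^2 * 11 = 1*11 = 11
  bit 1 = 1: r = r^2 * 11 mod 23 = 11^2 * 11 = 6*11 = 20
  bit 2 = 1: r = r^2 * 11 mod 23 = 20^2 * 11 = 9*11 = 7
  bit 3 = 1: r = r^2 * 11 mod 23 = 7^2 * 11 = 3*11 = 10
  -> s = B^a = 10

Answer: 10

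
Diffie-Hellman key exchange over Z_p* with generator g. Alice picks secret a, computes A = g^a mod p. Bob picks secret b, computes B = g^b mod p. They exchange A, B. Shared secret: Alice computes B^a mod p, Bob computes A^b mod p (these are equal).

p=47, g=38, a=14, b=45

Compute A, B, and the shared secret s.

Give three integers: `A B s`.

Answer: 8 26 6

Derivation:
A = 38^14 mod 47  (bits of 14 = 1110)
  bit 0 = 1: r = r^2 * 38 mod 47 = 1^2 * 38 = 1*38 = 38
  bit 1 = 1: r = r^2 * 38 mod 47 = 38^2 * 38 = 34*38 = 23
  bit 2 = 1: r = r^2 * 38 mod 47 = 23^2 * 38 = 12*38 = 33
  bit 3 = 0: r = r^2 mod 47 = 33^2 = 8
  -> A = 8
B = 38^45 mod 47  (bits of 45 = 101101)
  bit 0 = 1: r = r^2 * 38 mod 47 = 1^2 * 38 = 1*38 = 38
  bit 1 = 0: r = r^2 mod 47 = 38^2 = 34
  bit 2 = 1: r = r^2 * 38 mod 47 = 34^2 * 38 = 28*38 = 30
  bit 3 = 1: r = r^2 * 38 mod 47 = 30^2 * 38 = 7*38 = 31
  bit 4 = 0: r = r^2 mod 47 = 31^2 = 21
  bit 5 = 1: r = r^2 * 38 mod 47 = 21^2 * 38 = 18*38 = 26
  -> B = 26
s = B^a = 26^14 mod 47  (bits of 14 = 1110)
  bit 0 = 1: r = r^2 * 26 mod 47 = 1^2 * 26 = 1*26 = 26
  bit 1 = 1: r = r^2 * 26 mod 47 = 26^2 * 26 = 18*26 = 45
  bit 2 = 1: r = r^2 * 26 mod 47 = 45^2 * 26 = 4*26 = 10
  bit 3 = 0: r = r^2 mod 47 = 10^2 = 6
  -> s = B^a = 6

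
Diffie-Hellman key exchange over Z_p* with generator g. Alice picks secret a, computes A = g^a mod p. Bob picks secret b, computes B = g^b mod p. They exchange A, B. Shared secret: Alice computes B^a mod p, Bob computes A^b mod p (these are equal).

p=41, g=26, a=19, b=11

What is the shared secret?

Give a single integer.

A = 26^19 mod 41  (bits of 19 = 10011)
  bit 0 = 1: r = r^2 * 26 mod 41 = 1^2 * 26 = 1*26 = 26
  bit 1 = 0: r = r^2 mod 41 = 26^2 = 20
  bit 2 = 0: r = r^2 mod 41 = 20^2 = 31
  bit 3 = 1: r = r^2 * 26 mod 41 = 31^2 * 26 = 18*26 = 17
  bit 4 = 1: r = r^2 * 26 mod 41 = 17^2 * 26 = 2*26 = 11
  -> A = 11
B = 26^11 mod 41  (bits of 11 = 1011)
  bit 0 = 1: r = r^2 * 26 mod 41 = 1^2 * 26 = 1*26 = 26
  bit 1 = 0: r = r^2 mod 41 = 26^2 = 20
  bit 2 = 1: r = r^2 * 26 mod 41 = 20^2 * 26 = 31*26 = 27
  bit 3 = 1: r = r^2 * 26 mod 41 = 27^2 * 26 = 32*26 = 12
  -> B = 12
s = B^a = 12^19 mod 41  (bits of 19 = 10011)
  bit 0 = 1: r = r^2 * 12 mod 41 = 1^2 * 12 = 1*12 = 12
  bit 1 = 0: r = r^2 mod 41 = 12^2 = 21
  bit 2 = 0: r = r^2 mod 41 = 21^2 = 31
  bit 3 = 1: r = r^2 * 12 mod 41 = 31^2 * 12 = 18*12 = 11
  bit 4 = 1: r = r^2 * 12 mod 41 = 11^2 * 12 = 39*12 = 17
  -> s = B^a = 17

Answer: 17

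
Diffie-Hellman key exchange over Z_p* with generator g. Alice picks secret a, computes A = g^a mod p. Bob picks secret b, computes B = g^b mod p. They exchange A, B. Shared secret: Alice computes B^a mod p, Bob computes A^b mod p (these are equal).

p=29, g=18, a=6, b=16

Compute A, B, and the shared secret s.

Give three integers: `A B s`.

A = 18^6 mod 29  (bits of 6 = 110)
  bit 0 = 1: r = r^2 * 18 mod 29 = 1^2 * 18 = 1*18 = 18
  bit 1 = 1: r = r^2 * 18 mod 29 = 18^2 * 18 = 5*18 = 3
  bit 2 = 0: r = r^2 mod 29 = 3^2 = 9
  -> A = 9
B = 18^16 mod 29  (bits of 16 = 10000)
  bit 0 = 1: r = r^2 * 18 mod 29 = 1^2 * 18 = 1*18 = 18
  bit 1 = 0: r = r^2 mod 29 = 18^2 = 5
  bit 2 = 0: r = r^2 mod 29 = 5^2 = 25
  bit 3 = 0: r = r^2 mod 29 = 25^2 = 16
  bit 4 = 0: r = r^2 mod 29 = 16^2 = 24
  -> B = 24
s = B^a = 24^6 mod 29  (bits of 6 = 110)
  bit 0 = 1: r = r^2 * 24 mod 29 = 1^2 * 24 = 1*24 = 24
  bit 1 = 1: r = r^2 * 24 mod 29 = 24^2 * 24 = 25*24 = 20
  bit 2 = 0: r = r^2 mod 29 = 20^2 = 23
  -> s = B^a = 23

Answer: 9 24 23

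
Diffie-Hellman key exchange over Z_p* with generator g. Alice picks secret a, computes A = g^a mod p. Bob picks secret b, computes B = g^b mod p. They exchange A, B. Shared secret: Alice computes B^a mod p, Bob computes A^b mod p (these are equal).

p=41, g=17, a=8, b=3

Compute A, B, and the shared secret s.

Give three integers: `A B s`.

Answer: 16 34 37

Derivation:
A = 17^8 mod 41  (bits of 8 = 1000)
  bit 0 = 1: r = r^2 * 17 mod 41 = 1^2 * 17 = 1*17 = 17
  bit 1 = 0: r = r^2 mod 41 = 17^2 = 2
  bit 2 = 0: r = r^2 mod 41 = 2^2 = 4
  bit 3 = 0: r = r^2 mod 41 = 4^2 = 16
  -> A = 16
B = 17^3 mod 41  (bits of 3 = 11)
  bit 0 = 1: r = r^2 * 17 mod 41 = 1^2 * 17 = 1*17 = 17
  bit 1 = 1: r = r^2 * 17 mod 41 = 17^2 * 17 = 2*17 = 34
  -> B = 34
s = B^a = 34^8 mod 41  (bits of 8 = 1000)
  bit 0 = 1: r = r^2 * 34 mod 41 = 1^2 * 34 = 1*34 = 34
  bit 1 = 0: r = r^2 mod 41 = 34^2 = 8
  bit 2 = 0: r = r^2 mod 41 = 8^2 = 23
  bit 3 = 0: r = r^2 mod 41 = 23^2 = 37
  -> s = B^a = 37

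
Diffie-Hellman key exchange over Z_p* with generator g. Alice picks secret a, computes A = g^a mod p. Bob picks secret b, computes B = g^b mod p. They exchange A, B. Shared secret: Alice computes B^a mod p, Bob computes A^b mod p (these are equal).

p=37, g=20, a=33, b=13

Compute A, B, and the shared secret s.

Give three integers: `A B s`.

Answer: 14 2 14

Derivation:
A = 20^33 mod 37  (bits of 33 = 100001)
  bit 0 = 1: r = r^2 * 20 mod 37 = 1^2 * 20 = 1*20 = 20
  bit 1 = 0: r = r^2 mod 37 = 20^2 = 30
  bit 2 = 0: r = r^2 mod 37 = 30^2 = 12
  bit 3 = 0: r = r^2 mod 37 = 12^2 = 33
  bit 4 = 0: r = r^2 mod 37 = 33^2 = 16
  bit 5 = 1: r = r^2 * 20 mod 37 = 16^2 * 20 = 34*20 = 14
  -> A = 14
B = 20^13 mod 37  (bits of 13 = 1101)
  bit 0 = 1: r = r^2 * 20 mod 37 = 1^2 * 20 = 1*20 = 20
  bit 1 = 1: r = r^2 * 20 mod 37 = 20^2 * 20 = 30*20 = 8
  bit 2 = 0: r = r^2 mod 37 = 8^2 = 27
  bit 3 = 1: r = r^2 * 20 mod 37 = 27^2 * 20 = 26*20 = 2
  -> B = 2
s = B^a = 2^33 mod 37  (bits of 33 = 100001)
  bit 0 = 1: r = r^2 * 2 mod 37 = 1^2 * 2 = 1*2 = 2
  bit 1 = 0: r = r^2 mod 37 = 2^2 = 4
  bit 2 = 0: r = r^2 mod 37 = 4^2 = 16
  bit 3 = 0: r = r^2 mod 37 = 16^2 = 34
  bit 4 = 0: r = r^2 mod 37 = 34^2 = 9
  bit 5 = 1: r = r^2 * 2 mod 37 = 9^2 * 2 = 7*2 = 14
  -> s = B^a = 14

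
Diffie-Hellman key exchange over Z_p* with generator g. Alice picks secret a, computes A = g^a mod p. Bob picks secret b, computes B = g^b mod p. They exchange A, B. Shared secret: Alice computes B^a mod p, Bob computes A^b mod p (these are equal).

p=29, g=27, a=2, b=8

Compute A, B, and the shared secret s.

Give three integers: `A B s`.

Answer: 4 24 25

Derivation:
A = 27^2 mod 29  (bits of 2 = 10)
  bit 0 = 1: r = r^2 * 27 mod 29 = 1^2 * 27 = 1*27 = 27
  bit 1 = 0: r = r^2 mod 29 = 27^2 = 4
  -> A = 4
B = 27^8 mod 29  (bits of 8 = 1000)
  bit 0 = 1: r = r^2 * 27 mod 29 = 1^2 * 27 = 1*27 = 27
  bit 1 = 0: r = r^2 mod 29 = 27^2 = 4
  bit 2 = 0: r = r^2 mod 29 = 4^2 = 16
  bit 3 = 0: r = r^2 mod 29 = 16^2 = 24
  -> B = 24
s = B^a = 24^2 mod 29  (bits of 2 = 10)
  bit 0 = 1: r = r^2 * 24 mod 29 = 1^2 * 24 = 1*24 = 24
  bit 1 = 0: r = r^2 mod 29 = 24^2 = 25
  -> s = B^a = 25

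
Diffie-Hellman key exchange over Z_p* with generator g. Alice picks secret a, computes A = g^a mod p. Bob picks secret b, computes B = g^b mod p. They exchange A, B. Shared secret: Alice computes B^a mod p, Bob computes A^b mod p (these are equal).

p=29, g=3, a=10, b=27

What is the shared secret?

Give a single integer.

A = 3^10 mod 29  (bits of 10 = 1010)
  bit 0 = 1: r = r^2 * 3 mod 29 = 1^2 * 3 = 1*3 = 3
  bit 1 = 0: r = r^2 mod 29 = 3^2 = 9
  bit 2 = 1: r = r^2 * 3 mod 29 = 9^2 * 3 = 23*3 = 11
  bit 3 = 0: r = r^2 mod 29 = 11^2 = 5
  -> A = 5
B = 3^27 mod 29  (bits of 27 = 11011)
  bit 0 = 1: r = r^2 * 3 mod 29 = 1^2 * 3 = 1*3 = 3
  bit 1 = 1: r = r^2 * 3 mod 29 = 3^2 * 3 = 9*3 = 27
  bit 2 = 0: r = r^2 mod 29 = 27^2 = 4
  bit 3 = 1: r = r^2 * 3 mod 29 = 4^2 * 3 = 16*3 = 19
  bit 4 = 1: r = r^2 * 3 mod 29 = 19^2 * 3 = 13*3 = 10
  -> B = 10
s = B^a = 10^10 mod 29  (bits of 10 = 1010)
  bit 0 = 1: r = r^2 * 10 mod 29 = 1^2 * 10 = 1*10 = 10
  bit 1 = 0: r = r^2 mod 29 = 10^2 = 13
  bit 2 = 1: r = r^2 * 10 mod 29 = 13^2 * 10 = 24*10 = 8
  bit 3 = 0: r = r^2 mod 29 = 8^2 = 6
  -> s = B^a = 6

Answer: 6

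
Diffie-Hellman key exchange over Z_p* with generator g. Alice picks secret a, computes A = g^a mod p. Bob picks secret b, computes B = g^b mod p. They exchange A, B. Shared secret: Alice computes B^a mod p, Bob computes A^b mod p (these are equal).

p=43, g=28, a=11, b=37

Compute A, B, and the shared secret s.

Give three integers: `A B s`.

A = 28^11 mod 43  (bits of 11 = 1011)
  bit 0 = 1: r = r^2 * 28 mod 43 = 1^2 * 28 = 1*28 = 28
  bit 1 = 0: r = r^2 mod 43 = 28^2 = 10
  bit 2 = 1: r = r^2 * 28 mod 43 = 10^2 * 28 = 14*28 = 5
  bit 3 = 1: r = r^2 * 28 mod 43 = 5^2 * 28 = 25*28 = 12
  -> A = 12
B = 28^37 mod 43  (bits of 37 = 100101)
  bit 0 = 1: r = r^2 * 28 mod 43 = 1^2 * 28 = 1*28 = 28
  bit 1 = 0: r = r^2 mod 43 = 28^2 = 10
  bit 2 = 0: r = r^2 mod 43 = 10^2 = 14
  bit 3 = 1: r = r^2 * 28 mod 43 = 14^2 * 28 = 24*28 = 27
  bit 4 = 0: r = r^2 mod 43 = 27^2 = 41
  bit 5 = 1: r = r^2 * 28 mod 43 = 41^2 * 28 = 4*28 = 26
  -> B = 26
s = B^a = 26^11 mod 43  (bits of 11 = 1011)
  bit 0 = 1: r = r^2 * 26 mod 43 = 1^2 * 26 = 1*26 = 26
  bit 1 = 0: r = r^2 mod 43 = 26^2 = 31
  bit 2 = 1: r = r^2 * 26 mod 43 = 31^2 * 26 = 15*26 = 3
  bit 3 = 1: r = r^2 * 26 mod 43 = 3^2 * 26 = 9*26 = 19
  -> s = B^a = 19

Answer: 12 26 19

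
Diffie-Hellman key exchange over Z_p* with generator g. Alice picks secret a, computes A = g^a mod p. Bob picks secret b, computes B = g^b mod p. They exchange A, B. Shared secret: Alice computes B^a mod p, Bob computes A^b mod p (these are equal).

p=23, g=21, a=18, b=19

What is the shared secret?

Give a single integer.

Answer: 2

Derivation:
A = 21^18 mod 23  (bits of 18 = 10010)
  bit 0 = 1: r = r^2 * 21 mod 23 = 1^2 * 21 = 1*21 = 21
  bit 1 = 0: r = r^2 mod 23 = 21^2 = 4
  bit 2 = 0: r = r^2 mod 23 = 4^2 = 16
  bit 3 = 1: r = r^2 * 21 mod 23 = 16^2 * 21 = 3*21 = 17
  bit 4 = 0: r = r^2 mod 23 = 17^2 = 13
  -> A = 13
B = 21^19 mod 23  (bits of 19 = 10011)
  bit 0 = 1: r = r^2 * 21 mod 23 = 1^2 * 21 = 1*21 = 21
  bit 1 = 0: r = r^2 mod 23 = 21^2 = 4
  bit 2 = 0: r = r^2 mod 23 = 4^2 = 16
  bit 3 = 1: r = r^2 * 21 mod 23 = 16^2 * 21 = 3*21 = 17
  bit 4 = 1: r = r^2 * 21 mod 23 = 17^2 * 21 = 13*21 = 20
  -> B = 20
s = B^a = 20^18 mod 23  (bits of 18 = 10010)
  bit 0 = 1: r = r^2 * 20 mod 23 = 1^2 * 20 = 1*20 = 20
  bit 1 = 0: r = r^2 mod 23 = 20^2 = 9
  bit 2 = 0: r = r^2 mod 23 = 9^2 = 12
  bit 3 = 1: r = r^2 * 20 mod 23 = 12^2 * 20 = 6*20 = 5
  bit 4 = 0: r = r^2 mod 23 = 5^2 = 2
  -> s = B^a = 2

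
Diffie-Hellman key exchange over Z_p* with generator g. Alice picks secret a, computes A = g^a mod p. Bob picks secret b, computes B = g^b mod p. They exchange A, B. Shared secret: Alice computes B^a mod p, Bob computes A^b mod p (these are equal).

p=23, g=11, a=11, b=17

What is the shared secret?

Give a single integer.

Answer: 22

Derivation:
A = 11^11 mod 23  (bits of 11 = 1011)
  bit 0 = 1: r = r^2 * 11 mod 23 = 1^2 * 11 = 1*11 = 11
  bit 1 = 0: r = r^2 mod 23 = 11^2 = 6
  bit 2 = 1: r = r^2 * 11 mod 23 = 6^2 * 11 = 13*11 = 5
  bit 3 = 1: r = r^2 * 11 mod 23 = 5^2 * 11 = 2*11 = 22
  -> A = 22
B = 11^17 mod 23  (bits of 17 = 10001)
  bit 0 = 1: r = r^2 * 11 mod 23 = 1^2 * 11 = 1*11 = 11
  bit 1 = 0: r = r^2 mod 23 = 11^2 = 6
  bit 2 = 0: r = r^2 mod 23 = 6^2 = 13
  bit 3 = 0: r = r^2 mod 23 = 13^2 = 8
  bit 4 = 1: r = r^2 * 11 mod 23 = 8^2 * 11 = 18*11 = 14
  -> B = 14
s = B^a = 14^11 mod 23  (bits of 11 = 1011)
  bit 0 = 1: r = r^2 * 14 mod 23 = 1^2 * 14 = 1*14 = 14
  bit 1 = 0: r = r^2 mod 23 = 14^2 = 12
  bit 2 = 1: r = r^2 * 14 mod 23 = 12^2 * 14 = 6*14 = 15
  bit 3 = 1: r = r^2 * 14 mod 23 = 15^2 * 14 = 18*14 = 22
  -> s = B^a = 22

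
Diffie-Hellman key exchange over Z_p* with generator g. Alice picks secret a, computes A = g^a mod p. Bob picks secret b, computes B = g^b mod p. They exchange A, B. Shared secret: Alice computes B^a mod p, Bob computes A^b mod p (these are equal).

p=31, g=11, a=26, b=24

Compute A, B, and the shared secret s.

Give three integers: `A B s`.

Answer: 7 8 8

Derivation:
A = 11^26 mod 31  (bits of 26 = 11010)
  bit 0 = 1: r = r^2 * 11 mod 31 = 1^2 * 11 = 1*11 = 11
  bit 1 = 1: r = r^2 * 11 mod 31 = 11^2 * 11 = 28*11 = 29
  bit 2 = 0: r = r^2 mod 31 = 29^2 = 4
  bit 3 = 1: r = r^2 * 11 mod 31 = 4^2 * 11 = 16*11 = 21
  bit 4 = 0: r = r^2 mod 31 = 21^2 = 7
  -> A = 7
B = 11^24 mod 31  (bits of 24 = 11000)
  bit 0 = 1: r = r^2 * 11 mod 31 = 1^2 * 11 = 1*11 = 11
  bit 1 = 1: r = r^2 * 11 mod 31 = 11^2 * 11 = 28*11 = 29
  bit 2 = 0: r = r^2 mod 31 = 29^2 = 4
  bit 3 = 0: r = r^2 mod 31 = 4^2 = 16
  bit 4 = 0: r = r^2 mod 31 = 16^2 = 8
  -> B = 8
s = B^a = 8^26 mod 31  (bits of 26 = 11010)
  bit 0 = 1: r = r^2 * 8 mod 31 = 1^2 * 8 = 1*8 = 8
  bit 1 = 1: r = r^2 * 8 mod 31 = 8^2 * 8 = 2*8 = 16
  bit 2 = 0: r = r^2 mod 31 = 16^2 = 8
  bit 3 = 1: r = r^2 * 8 mod 31 = 8^2 * 8 = 2*8 = 16
  bit 4 = 0: r = r^2 mod 31 = 16^2 = 8
  -> s = B^a = 8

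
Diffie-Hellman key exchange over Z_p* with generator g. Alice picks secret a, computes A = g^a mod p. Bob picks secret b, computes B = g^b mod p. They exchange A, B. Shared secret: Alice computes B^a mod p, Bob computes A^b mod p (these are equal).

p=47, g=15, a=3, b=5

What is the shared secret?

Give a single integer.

Answer: 30

Derivation:
A = 15^3 mod 47  (bits of 3 = 11)
  bit 0 = 1: r = r^2 * 15 mod 47 = 1^2 * 15 = 1*15 = 15
  bit 1 = 1: r = r^2 * 15 mod 47 = 15^2 * 15 = 37*15 = 38
  -> A = 38
B = 15^5 mod 47  (bits of 5 = 101)
  bit 0 = 1: r = r^2 * 15 mod 47 = 1^2 * 15 = 1*15 = 15
  bit 1 = 0: r = r^2 mod 47 = 15^2 = 37
  bit 2 = 1: r = r^2 * 15 mod 47 = 37^2 * 15 = 6*15 = 43
  -> B = 43
s = B^a = 43^3 mod 47  (bits of 3 = 11)
  bit 0 = 1: r = r^2 * 43 mod 47 = 1^2 * 43 = 1*43 = 43
  bit 1 = 1: r = r^2 * 43 mod 47 = 43^2 * 43 = 16*43 = 30
  -> s = B^a = 30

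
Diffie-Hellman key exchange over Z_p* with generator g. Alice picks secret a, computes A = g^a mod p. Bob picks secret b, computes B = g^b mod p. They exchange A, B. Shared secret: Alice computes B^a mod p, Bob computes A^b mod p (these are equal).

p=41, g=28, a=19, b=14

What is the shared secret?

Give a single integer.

Answer: 39

Derivation:
A = 28^19 mod 41  (bits of 19 = 10011)
  bit 0 = 1: r = r^2 * 28 mod 41 = 1^2 * 28 = 1*28 = 28
  bit 1 = 0: r = r^2 mod 41 = 28^2 = 5
  bit 2 = 0: r = r^2 mod 41 = 5^2 = 25
  bit 3 = 1: r = r^2 * 28 mod 41 = 25^2 * 28 = 10*28 = 34
  bit 4 = 1: r = r^2 * 28 mod 41 = 34^2 * 28 = 8*28 = 19
  -> A = 19
B = 28^14 mod 41  (bits of 14 = 1110)
  bit 0 = 1: r = r^2 * 28 mod 41 = 1^2 * 28 = 1*28 = 28
  bit 1 = 1: r = r^2 * 28 mod 41 = 28^2 * 28 = 5*28 = 17
  bit 2 = 1: r = r^2 * 28 mod 41 = 17^2 * 28 = 2*28 = 15
  bit 3 = 0: r = r^2 mod 41 = 15^2 = 20
  -> B = 20
s = B^a = 20^19 mod 41  (bits of 19 = 10011)
  bit 0 = 1: r = r^2 * 20 mod 41 = 1^2 * 20 = 1*20 = 20
  bit 1 = 0: r = r^2 mod 41 = 20^2 = 31
  bit 2 = 0: r = r^2 mod 41 = 31^2 = 18
  bit 3 = 1: r = r^2 * 20 mod 41 = 18^2 * 20 = 37*20 = 2
  bit 4 = 1: r = r^2 * 20 mod 41 = 2^2 * 20 = 4*20 = 39
  -> s = B^a = 39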